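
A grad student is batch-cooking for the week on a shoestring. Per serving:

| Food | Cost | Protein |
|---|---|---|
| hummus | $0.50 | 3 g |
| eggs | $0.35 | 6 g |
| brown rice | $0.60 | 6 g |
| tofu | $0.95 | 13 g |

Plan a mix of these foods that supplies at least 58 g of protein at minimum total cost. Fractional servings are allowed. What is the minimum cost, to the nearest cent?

$3.38

Cost per g of protein: eggs $0.0583, tofu $0.0731, brown rice $0.1000, hummus $0.1667.
With no serving limits, use only eggs: 58 g / 6 g = 9.667 servings × $0.35 = $3.38.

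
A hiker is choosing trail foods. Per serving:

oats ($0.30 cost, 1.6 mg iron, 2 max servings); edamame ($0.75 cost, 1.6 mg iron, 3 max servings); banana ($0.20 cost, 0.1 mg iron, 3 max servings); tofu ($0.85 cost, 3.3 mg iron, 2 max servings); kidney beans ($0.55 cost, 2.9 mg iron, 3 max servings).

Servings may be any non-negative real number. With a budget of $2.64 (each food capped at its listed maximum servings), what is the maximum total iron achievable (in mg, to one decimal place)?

Iron per dollar: oats 5.333, kidney beans 5.273, tofu 3.882, edamame 2.133, banana 0.5.
Take 2 servings of oats: spends $0.60, +3.2 mg iron (running total 3.2 mg).
Take 3 servings of kidney beans: spends $1.65, +8.7 mg iron (running total 11.9 mg).
Take 0.4588 servings of tofu: spends $0.39, +1.5 mg iron (running total 13.4 mg).
Filling greedily by iron-per-dollar is optimal for one linear limit, giving 13.4 mg.

13.4 mg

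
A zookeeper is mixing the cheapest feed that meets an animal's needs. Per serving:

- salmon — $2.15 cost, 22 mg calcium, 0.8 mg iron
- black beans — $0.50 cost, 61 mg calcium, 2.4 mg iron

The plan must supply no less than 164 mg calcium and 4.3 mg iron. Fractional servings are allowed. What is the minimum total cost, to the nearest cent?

$1.34

With two linear requirements the optimum uses one or two foods; enumerate the corners.
salmon only: max(164/22, 4.3/0.8) = 7.455 servings → $16.03.
black beans only: max(164/61, 4.3/2.4) = 2.689 servings → $1.34.
salmon + black beans: the both-tight solution has a negative serving — not a feasible corner.
The minimum over all feasible corners is $1.34.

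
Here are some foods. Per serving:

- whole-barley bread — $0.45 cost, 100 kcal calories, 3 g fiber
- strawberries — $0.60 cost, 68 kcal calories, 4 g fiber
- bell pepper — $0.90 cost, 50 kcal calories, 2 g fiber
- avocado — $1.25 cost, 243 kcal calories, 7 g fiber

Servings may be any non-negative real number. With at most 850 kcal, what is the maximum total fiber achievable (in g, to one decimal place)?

Fiber per kcal: strawberries 0.05882, bell pepper 0.04, whole-barley bread 0.03, avocado 0.02881.
With no serving limits, spend the whole calories allowance on strawberries: 850 kcal / 68 kcal × 4 g = 50.0 g.

50.0 g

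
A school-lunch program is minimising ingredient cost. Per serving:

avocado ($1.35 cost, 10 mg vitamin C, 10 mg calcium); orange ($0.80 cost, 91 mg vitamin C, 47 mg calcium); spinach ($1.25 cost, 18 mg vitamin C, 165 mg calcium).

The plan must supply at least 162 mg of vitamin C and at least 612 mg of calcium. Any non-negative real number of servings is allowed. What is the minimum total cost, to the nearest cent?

This is a tiny linear program; its minimum lies at a vertex of the feasible set. List the vertices and price them.
avocado only: max(162/10, 612/10) = 61.2 servings → $82.62.
orange only: max(162/91, 612/47) = 13.02 servings → $10.42.
spinach only: max(162/18, 612/165) = 9 servings → $11.25.
avocado + orange with both targets exact would need a negative amount; discard.
avocado + spinach with both tight: 10.69 servings and 3.061 servings → $18.26.
orange + spinach with both tight: 1.109 servings and 3.393 servings → $5.13.
Cheapest feasible corner: $5.13.

$5.13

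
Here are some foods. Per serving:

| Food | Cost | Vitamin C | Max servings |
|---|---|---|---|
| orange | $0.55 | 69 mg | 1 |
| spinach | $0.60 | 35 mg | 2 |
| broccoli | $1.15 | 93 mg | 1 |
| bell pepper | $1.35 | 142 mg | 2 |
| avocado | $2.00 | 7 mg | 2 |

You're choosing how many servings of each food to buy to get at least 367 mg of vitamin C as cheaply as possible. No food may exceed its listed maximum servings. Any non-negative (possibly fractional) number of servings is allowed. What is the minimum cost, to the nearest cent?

$3.42

Cost per mg of vitamin C: orange $0.0080, bell pepper $0.0095, broccoli $0.0124, spinach $0.0171, avocado $0.2857.
Take 1 serving of orange: +69.0 mg vitamin C for $0.55 (total $0.55, still need 298.0 mg).
Take 2 servings of bell pepper: +284.0 mg vitamin C for $2.70 (total $3.25, still need 14.0 mg).
Take 0.1505 servings of broccoli: +14.0 mg vitamin C for $0.17 (total $3.42, still need 0.0 mg).
Greedy by cheapest-per-mg is optimal for a single linear constraint, so the minimum cost is $3.42.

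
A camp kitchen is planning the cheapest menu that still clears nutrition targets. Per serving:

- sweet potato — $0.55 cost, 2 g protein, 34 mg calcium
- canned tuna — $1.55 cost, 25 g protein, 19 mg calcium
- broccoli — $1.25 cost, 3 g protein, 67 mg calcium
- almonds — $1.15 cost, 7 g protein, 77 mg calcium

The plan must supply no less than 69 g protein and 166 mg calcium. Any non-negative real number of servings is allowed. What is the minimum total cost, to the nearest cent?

Minimising a linear cost over {protein ≥ 69, calcium ≥ 166, servings ≥ 0} — the optimum is at a vertex, using one or two foods.
sweet potato only: max(69/2, 166/34) = 34.5 servings → $18.98.
canned tuna only: max(69/25, 166/19) = 8.737 servings → $13.54.
broccoli only: max(69/3, 166/67) = 23 servings → $28.75.
almonds only: max(69/7, 166/77) = 9.857 servings → $11.34.
sweet potato + canned tuna with both tight: 3.496 servings and 2.48 servings → $5.77.
sweet potato + broccoli: the both-tight solution has a negative serving — not a feasible corner.
sweet potato + almonds: intersection lies outside the first quadrant.
canned tuna + broccoli with both tight: 2.549 servings and 1.755 servings → $6.14.
canned tuna + almonds with both tight: 2.316 servings and 1.584 servings → $5.41.
broccoli + almonds: intersection lies outside the first quadrant.
Cheapest feasible corner: $5.41.

$5.41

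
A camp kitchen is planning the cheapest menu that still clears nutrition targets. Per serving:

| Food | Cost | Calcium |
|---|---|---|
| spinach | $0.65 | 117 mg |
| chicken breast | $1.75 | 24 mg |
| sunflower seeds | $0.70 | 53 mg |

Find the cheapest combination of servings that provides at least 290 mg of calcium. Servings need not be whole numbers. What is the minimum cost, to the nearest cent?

$1.61

Cost per mg of calcium: spinach $0.0056, sunflower seeds $0.0132, chicken breast $0.0729.
With no serving limits, use only spinach: 290 mg / 117 mg = 2.479 servings × $0.65 = $1.61.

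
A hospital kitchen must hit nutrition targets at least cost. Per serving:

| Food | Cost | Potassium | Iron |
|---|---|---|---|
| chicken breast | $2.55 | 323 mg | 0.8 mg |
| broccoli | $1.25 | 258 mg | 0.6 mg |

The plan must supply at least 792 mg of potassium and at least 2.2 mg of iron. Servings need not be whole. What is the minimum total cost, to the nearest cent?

Compare the cost at each extreme point of the feasible region.
chicken breast only: max(792/323, 2.2/0.8) = 2.75 servings → $7.01.
broccoli only: max(792/258, 2.2/0.6) = 3.667 servings → $4.58.
chicken breast + broccoli: the both-tight solution has a negative serving — not a feasible corner.
The minimum over all feasible corners is $4.58.

$4.58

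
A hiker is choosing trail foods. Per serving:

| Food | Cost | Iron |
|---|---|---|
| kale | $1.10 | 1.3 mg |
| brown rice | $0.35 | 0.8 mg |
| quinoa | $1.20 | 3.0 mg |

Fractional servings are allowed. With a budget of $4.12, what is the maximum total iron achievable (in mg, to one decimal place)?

10.3 mg

Iron per dollar: quinoa 2.5, brown rice 2.286, kale 1.182.
With no serving limits, spend the whole cost allowance on quinoa: $4.12 / $1.20 × 3.0 mg = 10.3 mg.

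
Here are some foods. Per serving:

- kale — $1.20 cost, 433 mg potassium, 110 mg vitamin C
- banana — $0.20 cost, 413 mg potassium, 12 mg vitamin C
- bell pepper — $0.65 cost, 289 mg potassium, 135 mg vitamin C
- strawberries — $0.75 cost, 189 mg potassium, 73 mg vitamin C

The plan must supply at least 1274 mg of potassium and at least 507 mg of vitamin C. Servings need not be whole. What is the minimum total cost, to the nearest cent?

$2.51

The cheapest plan sits at a corner of the feasible region — with two constraints it uses at most two foods.
kale only: max(1274/433, 507/110) = 4.609 servings → $5.53.
banana only: max(1274/413, 507/12) = 42.25 servings → $8.45.
bell pepper only: max(1274/289, 507/135) = 4.408 servings → $2.87.
strawberries only: max(1274/189, 507/73) = 6.945 servings → $5.21.
kale + banana: intersection lies outside the first quadrant.
kale + bell pepper with both tight: 0.9551 servings and 2.977 servings → $3.08.
kale + strawberries: the both-tight solution has a negative serving — not a feasible corner.
banana + bell pepper with both tight: 0.4871 servings and 3.712 servings → $2.51.
banana + strawberries: the both-tight solution has a negative serving — not a feasible corner.
bell pepper + strawberries with both tight: 0.6385 servings and 5.764 servings → $4.74.
The minimum over all feasible corners is $2.51.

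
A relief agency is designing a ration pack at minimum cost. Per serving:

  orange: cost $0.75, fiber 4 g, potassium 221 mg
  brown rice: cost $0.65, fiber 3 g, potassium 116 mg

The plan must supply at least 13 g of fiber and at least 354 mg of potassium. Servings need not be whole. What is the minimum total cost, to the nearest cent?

orange only: max(13/4, 354/221) = 3.25 servings → $2.44.
brown rice only: max(13/3, 354/116) = 4.333 servings → $2.82.
orange + brown rice: intersection lies outside the first quadrant.
Cheapest feasible corner: $2.44.

$2.44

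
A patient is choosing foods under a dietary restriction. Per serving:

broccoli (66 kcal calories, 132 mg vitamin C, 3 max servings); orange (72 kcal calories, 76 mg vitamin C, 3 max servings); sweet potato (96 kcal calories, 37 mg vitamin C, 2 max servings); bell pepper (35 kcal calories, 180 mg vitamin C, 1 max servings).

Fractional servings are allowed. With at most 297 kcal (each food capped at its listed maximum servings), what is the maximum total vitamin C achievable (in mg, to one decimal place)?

Vitamin C per kcal: bell pepper 5.143, broccoli 2, orange 1.056, sweet potato 0.3854.
Take 1 serving of bell pepper: uses 35 kcal, +180.0 mg vitamin C (running total 180.0 mg).
Take 3 servings of broccoli: uses 198 kcal, +396.0 mg vitamin C (running total 576.0 mg).
Take 0.8889 servings of orange: uses 64 kcal, +67.6 mg vitamin C (running total 643.6 mg).
Greedy by best ratio exhausts the calories allowance optimally: 643.6 mg.

643.6 mg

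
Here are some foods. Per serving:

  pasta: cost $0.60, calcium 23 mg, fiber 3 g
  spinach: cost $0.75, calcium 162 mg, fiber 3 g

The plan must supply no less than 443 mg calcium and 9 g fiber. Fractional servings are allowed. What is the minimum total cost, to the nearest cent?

$2.20

At the optimum either one food covers both requirements or two foods hit both targets exactly; no other combination can be cheaper.
pasta only: max(443/23, 9/3) = 19.26 servings → $11.56.
spinach only: max(443/162, 9/3) = 3 servings → $2.25.
pasta + spinach with both tight: 0.3094 servings and 2.691 servings → $2.20.
So the least-cost plan costs $2.20.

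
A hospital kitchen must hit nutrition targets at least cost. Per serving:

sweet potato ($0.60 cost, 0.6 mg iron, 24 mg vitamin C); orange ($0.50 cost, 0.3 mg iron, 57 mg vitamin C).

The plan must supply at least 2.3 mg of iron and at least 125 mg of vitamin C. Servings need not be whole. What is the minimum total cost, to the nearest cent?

$2.45

A basic optimal solution has at most two foods positive. Try each food alone and each pair with both targets met exactly.
sweet potato only: max(2.3/0.6, 125/24) = 5.208 servings → $3.12.
orange only: max(2.3/0.3, 125/57) = 7.667 servings → $3.83.
sweet potato + orange with both tight: 3.467 servings and 0.7333 servings → $2.45.
So the least-cost plan costs $2.45.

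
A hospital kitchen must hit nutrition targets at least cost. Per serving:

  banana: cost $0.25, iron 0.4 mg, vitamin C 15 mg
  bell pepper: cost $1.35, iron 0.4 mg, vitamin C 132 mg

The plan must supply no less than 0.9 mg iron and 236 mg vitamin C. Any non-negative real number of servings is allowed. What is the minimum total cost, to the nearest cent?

$2.46

With two linear requirements the optimum uses one or two foods; enumerate the corners.
banana only: max(0.9/0.4, 236/15) = 15.73 servings → $3.93.
bell pepper only: max(0.9/0.4, 236/132) = 2.25 servings → $3.04.
banana + bell pepper with both tight: 0.5214 servings and 1.729 servings → $2.46.
Cheapest feasible corner: $2.46.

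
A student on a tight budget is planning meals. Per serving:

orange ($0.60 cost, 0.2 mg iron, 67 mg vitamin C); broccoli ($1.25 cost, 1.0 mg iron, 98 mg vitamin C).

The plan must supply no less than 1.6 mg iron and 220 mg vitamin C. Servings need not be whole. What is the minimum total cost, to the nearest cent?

A basic optimal solution has at most two foods positive. Try each food alone and each pair with both targets met exactly.
orange only: max(1.6/0.2, 220/67) = 8 servings → $4.80.
broccoli only: max(1.6/1.0, 220/98) = 2.245 servings → $2.81.
orange + broccoli with both tight: 1.333 servings and 1.333 servings → $2.47.
So the least-cost plan costs $2.47.

$2.47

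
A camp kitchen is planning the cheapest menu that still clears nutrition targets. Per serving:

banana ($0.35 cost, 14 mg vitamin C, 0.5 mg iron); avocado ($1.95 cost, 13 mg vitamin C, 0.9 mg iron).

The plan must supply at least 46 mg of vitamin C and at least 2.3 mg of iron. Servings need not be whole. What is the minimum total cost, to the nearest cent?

$1.61

At the optimum either one food covers both requirements or two foods hit both targets exactly; no other combination can be cheaper.
banana only: max(46/14, 2.3/0.5) = 4.6 servings → $1.61.
avocado only: max(46/13, 2.3/0.9) = 3.538 servings → $6.90.
banana + avocado with both tight: 1.885 servings and 1.508 servings → $3.60.
The minimum over all feasible corners is $1.61.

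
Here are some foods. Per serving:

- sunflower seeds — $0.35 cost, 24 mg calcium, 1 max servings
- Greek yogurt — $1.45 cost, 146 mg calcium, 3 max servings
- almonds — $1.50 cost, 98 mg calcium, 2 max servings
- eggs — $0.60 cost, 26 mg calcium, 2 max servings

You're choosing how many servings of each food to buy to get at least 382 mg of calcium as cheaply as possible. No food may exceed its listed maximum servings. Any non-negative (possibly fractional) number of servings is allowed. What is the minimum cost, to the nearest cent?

Cost per mg of calcium: Greek yogurt $0.0099, sunflower seeds $0.0146, almonds $0.0153, eggs $0.0231.
Take 2.616 servings of Greek yogurt: +382.0 mg calcium for $3.79 (total $3.79, still need 0.0 mg).
Filling from the cheapest source first is optimal under one linear minimum: $3.79.

$3.79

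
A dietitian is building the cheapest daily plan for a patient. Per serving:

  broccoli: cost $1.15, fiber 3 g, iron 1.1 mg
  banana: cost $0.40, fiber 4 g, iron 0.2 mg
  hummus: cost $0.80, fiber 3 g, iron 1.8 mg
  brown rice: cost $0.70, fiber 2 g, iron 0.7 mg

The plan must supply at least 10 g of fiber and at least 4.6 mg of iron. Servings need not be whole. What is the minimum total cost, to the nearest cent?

A basic optimal solution has at most two foods positive. Try each food alone and each pair with both targets met exactly.
broccoli only: max(10/3, 4.6/1.1) = 4.182 servings → $4.81.
banana only: max(10/4, 4.6/0.2) = 23 servings → $9.20.
hummus only: max(10/3, 4.6/1.8) = 3.333 servings → $2.67.
brown rice only: max(10/2, 4.6/0.7) = 6.571 servings → $4.60.
broccoli + banana: the both-tight solution has a negative serving — not a feasible corner.
broccoli + hummus with both tight: 2 servings and 1.333 servings → $3.37.
broccoli + brown rice: intersection lies outside the first quadrant.
banana + hummus with both tight: 0.6364 servings and 2.485 servings → $2.24.
banana + brown rice with both targets exact would need a negative amount; discard.
hummus + brown rice with both tight: 1.467 servings and 2.8 servings → $3.13.
The minimum over all feasible corners is $2.24.

$2.24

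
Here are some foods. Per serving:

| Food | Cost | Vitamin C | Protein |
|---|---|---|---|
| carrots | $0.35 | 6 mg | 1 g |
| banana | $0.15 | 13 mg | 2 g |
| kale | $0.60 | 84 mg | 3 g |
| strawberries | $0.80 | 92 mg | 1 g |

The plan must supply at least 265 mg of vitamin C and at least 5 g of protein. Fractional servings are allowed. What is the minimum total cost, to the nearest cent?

$1.89

Check every corner: each single food scaled to meet both minima, and each pair solved so both constraints bind.
carrots only: max(265/6, 5/1) = 44.17 servings → $15.46.
banana only: max(265/13, 5/2) = 20.38 servings → $3.06.
kale only: max(265/84, 5/3) = 3.155 servings → $1.89.
strawberries only: max(265/92, 5/1) = 5 servings → $4.00.
carrots + banana with both targets exact would need a negative amount; discard.
carrots + kale with both targets exact would need a negative amount; discard.
carrots + strawberries with both tight: 2.267 servings and 2.733 servings → $2.98.
banana + kale: the both-tight solution has a negative serving — not a feasible corner.
banana + strawberries with both tight: 1.14 servings and 2.719 servings → $2.35.
kale + strawberries with both tight: 1.016 servings and 1.953 servings → $2.17.
The minimum over all feasible corners is $1.89.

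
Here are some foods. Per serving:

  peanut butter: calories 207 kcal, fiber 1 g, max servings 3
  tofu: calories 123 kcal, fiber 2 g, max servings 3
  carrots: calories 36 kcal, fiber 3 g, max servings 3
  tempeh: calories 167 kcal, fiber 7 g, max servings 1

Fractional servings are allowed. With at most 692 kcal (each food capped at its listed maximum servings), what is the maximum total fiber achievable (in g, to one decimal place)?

22.2 g

Fiber per kcal: carrots 0.08333, tempeh 0.04192, tofu 0.01626, peanut butter 0.004831.
Take 3 servings of carrots: uses 108 kcal, +9.0 g fiber (running total 9.0 g).
Take 1 serving of tempeh: uses 167 kcal, +7.0 g fiber (running total 16.0 g).
Take 3 servings of tofu: uses 369 kcal, +6.0 g fiber (running total 22.0 g).
Take 0.2319 servings of peanut butter: uses 48 kcal, +0.2 g fiber (running total 22.2 g).
Greedy by best ratio exhausts the calories allowance optimally: 22.2 g.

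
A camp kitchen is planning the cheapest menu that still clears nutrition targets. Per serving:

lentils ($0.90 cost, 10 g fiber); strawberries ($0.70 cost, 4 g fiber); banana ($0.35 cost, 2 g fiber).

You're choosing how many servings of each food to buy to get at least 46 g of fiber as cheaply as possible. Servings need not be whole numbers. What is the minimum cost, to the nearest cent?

$4.14

Cost per g of fiber: lentils $0.0900, strawberries $0.1750, banana $0.1750.
With no serving limits, use only lentils: 46 g / 10 g = 4.6 servings × $0.90 = $4.14.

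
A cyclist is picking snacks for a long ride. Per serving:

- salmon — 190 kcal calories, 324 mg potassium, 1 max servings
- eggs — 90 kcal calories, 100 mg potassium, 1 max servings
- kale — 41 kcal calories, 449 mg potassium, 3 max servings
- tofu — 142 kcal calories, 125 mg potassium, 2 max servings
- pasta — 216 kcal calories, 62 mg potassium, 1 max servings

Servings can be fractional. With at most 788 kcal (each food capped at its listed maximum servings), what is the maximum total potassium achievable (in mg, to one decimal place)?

Potassium per kcal: kale 10.95, salmon 1.705, eggs 1.111, tofu 0.8803, pasta 0.287.
Take 3 servings of kale: uses 123 kcal, +1347.0 mg potassium (running total 1347.0 mg).
Take 1 serving of salmon: uses 190 kcal, +324.0 mg potassium (running total 1671.0 mg).
Take 1 serving of eggs: uses 90 kcal, +100.0 mg potassium (running total 1771.0 mg).
Take 2 servings of tofu: uses 284 kcal, +250.0 mg potassium (running total 2021.0 mg).
Take 0.4676 servings of pasta: uses 101 kcal, +29.0 mg potassium (running total 2050.0 mg).
Greedy by best ratio exhausts the calories allowance optimally: 2050.0 mg.

2050.0 mg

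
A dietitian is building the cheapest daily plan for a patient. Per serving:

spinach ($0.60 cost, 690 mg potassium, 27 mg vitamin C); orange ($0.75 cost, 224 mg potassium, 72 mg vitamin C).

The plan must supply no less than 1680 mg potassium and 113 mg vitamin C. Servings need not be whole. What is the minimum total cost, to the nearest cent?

$1.88

A basic optimal solution has at most two foods positive. Try each food alone and each pair with both targets met exactly.
spinach only: max(1680/690, 113/27) = 4.185 servings → $2.51.
orange only: max(1680/224, 113/72) = 7.5 servings → $5.62.
spinach + orange with both tight: 2.192 servings and 0.7474 servings → $1.88.
The minimum over all feasible corners is $1.88.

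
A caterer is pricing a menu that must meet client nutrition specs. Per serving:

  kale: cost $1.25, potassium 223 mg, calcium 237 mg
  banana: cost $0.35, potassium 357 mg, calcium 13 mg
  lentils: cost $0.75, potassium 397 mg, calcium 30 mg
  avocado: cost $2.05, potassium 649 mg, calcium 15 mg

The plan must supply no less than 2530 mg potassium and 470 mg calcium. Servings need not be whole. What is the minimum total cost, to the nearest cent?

$4.18

For a min-cost LP with two ≥-constraints, a basic feasible solution has at most two positive variables.
kale only: max(2530/223, 470/237) = 11.35 servings → $14.18.
banana only: max(2530/357, 470/13) = 36.15 servings → $12.65.
lentils only: max(2530/397, 470/30) = 15.67 servings → $11.75.
avocado only: max(2530/649, 470/15) = 31.33 servings → $64.23.
kale + banana with both tight: 1.651 servings and 6.056 servings → $4.18.
kale + lentils with both tight: 1.266 servings and 5.661 servings → $5.83.
kale + avocado with both tight: 1.775 servings and 3.288 servings → $8.96.
banana + lentils with both targets exact would need a negative amount; discard.
banana + avocado with both targets exact would need a negative amount; discard.
lentils + avocado: intersection lies outside the first quadrant.
So the least-cost plan costs $4.18.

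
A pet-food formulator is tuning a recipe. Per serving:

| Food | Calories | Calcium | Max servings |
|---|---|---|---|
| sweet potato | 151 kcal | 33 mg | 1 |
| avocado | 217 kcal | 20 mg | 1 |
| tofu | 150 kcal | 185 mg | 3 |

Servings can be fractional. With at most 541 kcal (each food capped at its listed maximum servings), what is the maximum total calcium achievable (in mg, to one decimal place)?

Calcium per kcal: tofu 1.233, sweet potato 0.2185, avocado 0.09217.
Take 3 servings of tofu: uses 450 kcal, +555.0 mg calcium (running total 555.0 mg).
Take 0.6026 servings of sweet potato: uses 91 kcal, +19.9 mg calcium (running total 574.9 mg).
Filling greedily by calcium-per-kcal is optimal for one linear limit, giving 574.9 mg.

574.9 mg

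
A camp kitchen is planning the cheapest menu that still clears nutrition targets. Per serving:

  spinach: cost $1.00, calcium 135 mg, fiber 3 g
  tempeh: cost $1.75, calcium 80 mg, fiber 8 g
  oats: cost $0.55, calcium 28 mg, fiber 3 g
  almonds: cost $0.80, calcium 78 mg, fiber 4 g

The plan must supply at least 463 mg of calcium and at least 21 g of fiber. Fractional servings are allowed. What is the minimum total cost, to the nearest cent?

$4.48

Two binding constraints pin down two serving amounts, so the optimal mix uses at most two foods. The candidates are each food alone (scaled to the tighter of calcium/fiber) and each pair with both constraints tight.
spinach only: max(463/135, 21/3) = 7 servings → $7.00.
tempeh only: max(463/80, 21/8) = 5.787 servings → $10.13.
oats only: max(463/28, 21/3) = 16.54 servings → $9.09.
almonds only: max(463/78, 21/4) = 5.936 servings → $4.75.
spinach + tempeh with both tight: 2.41 servings and 1.721 servings → $5.42.
spinach + oats with both tight: 2.495 servings and 4.505 servings → $4.97.
spinach + almonds with both tight: 0.6993 servings and 4.725 servings → $4.48.
tempeh + oats with both targets exact would need a negative amount; discard.
tempeh + almonds: the both-tight solution has a negative serving — not a feasible corner.
oats + almonds: the both-tight solution has a negative serving — not a feasible corner.
Cheapest feasible corner: $4.48.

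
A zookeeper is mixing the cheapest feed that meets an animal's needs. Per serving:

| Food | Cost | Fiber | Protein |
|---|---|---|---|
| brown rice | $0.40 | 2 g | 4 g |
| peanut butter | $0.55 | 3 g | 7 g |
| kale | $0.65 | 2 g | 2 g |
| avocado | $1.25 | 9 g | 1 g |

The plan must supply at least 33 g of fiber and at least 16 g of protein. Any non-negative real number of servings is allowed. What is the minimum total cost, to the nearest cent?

Two binding constraints pin down two serving amounts, so the optimal mix uses at most two foods. The candidates are each food alone (scaled to the tighter of fiber/protein) and each pair with both constraints tight.
brown rice only: max(33/2, 16/4) = 16.5 servings → $6.60.
peanut butter only: max(33/3, 16/7) = 11 servings → $6.05.
kale only: max(33/2, 16/2) = 16.5 servings → $10.72.
avocado only: max(33/9, 16/1) = 16 servings → $20.00.
brown rice + peanut butter: intersection lies outside the first quadrant.
brown rice + kale: the both-tight solution has a negative serving — not a feasible corner.
brown rice + avocado with both tight: 3.265 servings and 2.941 servings → $4.98.
peanut butter + kale: intersection lies outside the first quadrant.
peanut butter + avocado with both tight: 1.85 servings and 3.05 servings → $4.83.
kale + avocado with both tight: 6.938 servings and 2.125 servings → $7.17.
So the least-cost plan costs $4.83.

$4.83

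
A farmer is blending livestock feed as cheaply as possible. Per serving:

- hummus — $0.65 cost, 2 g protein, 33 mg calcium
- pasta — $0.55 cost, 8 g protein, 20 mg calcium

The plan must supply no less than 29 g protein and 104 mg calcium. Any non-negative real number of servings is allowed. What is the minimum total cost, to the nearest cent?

Two binding constraints pin down two serving amounts, so the optimal mix uses at most two foods. The candidates are each food alone (scaled to the tighter of protein/calcium) and each pair with both constraints tight.
hummus only: max(29/2, 104/33) = 14.5 servings → $9.43.
pasta only: max(29/8, 104/20) = 5.2 servings → $2.86.
hummus + pasta with both tight: 1.125 servings and 3.344 servings → $2.57.
So the least-cost plan costs $2.57.

$2.57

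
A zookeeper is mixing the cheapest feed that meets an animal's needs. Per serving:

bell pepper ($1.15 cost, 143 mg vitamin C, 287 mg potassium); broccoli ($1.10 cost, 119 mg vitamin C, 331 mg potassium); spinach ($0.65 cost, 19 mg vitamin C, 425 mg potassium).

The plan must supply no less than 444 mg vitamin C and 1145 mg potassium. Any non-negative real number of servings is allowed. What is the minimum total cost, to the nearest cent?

With two linear requirements the optimum uses one or two foods; enumerate the corners.
bell pepper only: max(444/143, 1145/287) = 3.99 servings → $4.59.
broccoli only: max(444/119, 1145/331) = 3.731 servings → $4.10.
spinach only: max(444/19, 1145/425) = 23.37 servings → $15.19.
bell pepper + broccoli with both tight: 0.8125 servings and 2.755 servings → $3.96.
bell pepper + spinach with both tight: 3.018 servings and 0.6563 servings → $3.90.
broccoli + spinach: the both-tight solution has a negative serving — not a feasible corner.
So the least-cost plan costs $3.90.

$3.90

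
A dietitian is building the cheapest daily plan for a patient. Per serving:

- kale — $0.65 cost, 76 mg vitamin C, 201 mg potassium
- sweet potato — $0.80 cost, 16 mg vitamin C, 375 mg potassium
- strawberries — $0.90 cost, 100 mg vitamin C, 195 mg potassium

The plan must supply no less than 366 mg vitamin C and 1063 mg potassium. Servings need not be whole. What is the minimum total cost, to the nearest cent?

$3.32

Minimising a linear cost over {vitamin C ≥ 366, potassium ≥ 1063, servings ≥ 0} — the optimum is at a vertex, using one or two foods.
kale only: max(366/76, 1063/201) = 5.289 servings → $3.44.
sweet potato only: max(366/16, 1063/375) = 22.88 servings → $18.30.
strawberries only: max(366/100, 1063/195) = 5.451 servings → $4.91.
kale + sweet potato with both tight: 4.756 servings and 0.2856 servings → $3.32.
kale + strawberries with both targets exact would need a negative amount; discard.
sweet potato + strawberries with both tight: 1.016 servings and 3.497 servings → $3.96.
So the least-cost plan costs $3.32.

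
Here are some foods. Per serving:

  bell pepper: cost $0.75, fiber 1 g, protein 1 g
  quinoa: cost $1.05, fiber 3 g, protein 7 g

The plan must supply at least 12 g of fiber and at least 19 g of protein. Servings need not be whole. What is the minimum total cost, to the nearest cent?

$4.20

Minimising a linear cost over {fiber ≥ 12, protein ≥ 19, servings ≥ 0} — the optimum is at a vertex, using one or two foods.
bell pepper only: max(12/1, 19/1) = 19 servings → $14.25.
quinoa only: max(12/3, 19/7) = 4 servings → $4.20.
bell pepper + quinoa with both tight: 6.75 servings and 1.75 servings → $6.90.
So the least-cost plan costs $4.20.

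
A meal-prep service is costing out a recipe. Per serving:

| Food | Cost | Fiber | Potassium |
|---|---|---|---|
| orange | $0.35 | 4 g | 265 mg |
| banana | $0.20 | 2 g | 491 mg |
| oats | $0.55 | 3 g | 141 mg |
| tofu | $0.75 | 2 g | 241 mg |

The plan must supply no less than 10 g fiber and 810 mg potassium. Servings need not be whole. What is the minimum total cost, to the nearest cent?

This is a tiny linear program; its minimum lies at a vertex of the feasible set. List the vertices and price them.
orange only: max(10/4, 810/265) = 3.057 servings → $1.07.
banana only: max(10/2, 810/491) = 5 servings → $1.00.
oats only: max(10/3, 810/141) = 5.745 servings → $3.16.
tofu only: max(10/2, 810/241) = 5 servings → $3.75.
orange + banana with both tight: 2.294 servings and 0.4114 servings → $0.89.
orange + oats: the both-tight solution has a negative serving — not a feasible corner.
orange + tofu with both tight: 1.82 servings and 1.359 servings → $1.66.
banana + oats with both tight: 0.8564 servings and 2.762 servings → $1.69.
banana + tofu: the both-tight solution has a negative serving — not a feasible corner.
oats + tofu with both tight: 1.791 servings and 2.313 servings → $2.72.
Cheapest feasible corner: $0.89.

$0.89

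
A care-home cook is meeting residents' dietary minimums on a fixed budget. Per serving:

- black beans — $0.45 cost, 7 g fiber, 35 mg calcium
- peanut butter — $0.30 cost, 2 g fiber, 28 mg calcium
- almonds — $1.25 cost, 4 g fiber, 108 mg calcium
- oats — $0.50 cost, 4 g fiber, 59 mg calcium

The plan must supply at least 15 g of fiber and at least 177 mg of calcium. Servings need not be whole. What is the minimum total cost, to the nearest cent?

$1.60

An LP optimum is at a vertex; with two nutrient constraints at most two foods are used. Check each candidate.
black beans only: max(15/7, 177/35) = 5.057 servings → $2.28.
peanut butter only: max(15/2, 177/28) = 7.5 servings → $2.25.
almonds only: max(15/4, 177/108) = 3.75 servings → $4.69.
oats only: max(15/4, 177/59) = 3.75 servings → $1.88.
black beans + peanut butter with both tight: 0.5238 servings and 5.667 servings → $1.94.
black beans + almonds with both tight: 1.481 servings and 1.159 servings → $2.12.
black beans + oats with both tight: 0.6484 servings and 2.615 servings → $1.60.
peanut butter + almonds: the both-tight solution has a negative serving — not a feasible corner.
peanut butter + oats with both targets exact would need a negative amount; discard.
almonds + oats: the both-tight solution has a negative serving — not a feasible corner.
Cheapest feasible corner: $1.60.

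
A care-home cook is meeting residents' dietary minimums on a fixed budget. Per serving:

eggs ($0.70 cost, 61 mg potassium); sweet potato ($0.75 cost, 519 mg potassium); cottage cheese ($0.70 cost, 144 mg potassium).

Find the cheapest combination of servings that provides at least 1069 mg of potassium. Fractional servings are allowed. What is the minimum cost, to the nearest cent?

Cost per mg of potassium: sweet potato $0.0014, cottage cheese $0.0049, eggs $0.0115.
With no serving limits, use only sweet potato: 1069 mg / 519 mg = 2.06 servings × $0.75 = $1.54.

$1.54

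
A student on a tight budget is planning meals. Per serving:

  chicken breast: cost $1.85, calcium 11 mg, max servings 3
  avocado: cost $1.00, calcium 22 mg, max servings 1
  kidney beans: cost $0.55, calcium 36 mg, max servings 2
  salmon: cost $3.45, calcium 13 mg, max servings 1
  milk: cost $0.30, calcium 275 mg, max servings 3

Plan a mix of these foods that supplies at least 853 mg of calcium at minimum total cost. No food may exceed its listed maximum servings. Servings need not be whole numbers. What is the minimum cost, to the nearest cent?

Cost per mg of calcium: milk $0.0011, kidney beans $0.0153, avocado $0.0455, chicken breast $0.1682, salmon $0.2654.
Take 3 servings of milk: +825.0 mg calcium for $0.90 (total $0.90, still need 28.0 mg).
Take 0.7778 servings of kidney beans: +28.0 mg calcium for $0.43 (total $1.33, still need 0.0 mg).
Greedy by cheapest-per-mg is optimal for a single linear constraint, so the minimum cost is $1.33.

$1.33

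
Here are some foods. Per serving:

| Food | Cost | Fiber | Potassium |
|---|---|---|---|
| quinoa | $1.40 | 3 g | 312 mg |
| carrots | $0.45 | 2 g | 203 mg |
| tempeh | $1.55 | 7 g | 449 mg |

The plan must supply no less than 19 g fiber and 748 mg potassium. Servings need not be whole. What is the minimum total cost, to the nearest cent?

For a min-cost LP with two ≥-constraints, a basic feasible solution has at most two positive variables.
quinoa only: max(19/3, 748/312) = 6.333 servings → $8.87.
carrots only: max(19/2, 748/203) = 9.5 servings → $4.28.
tempeh only: max(19/7, 748/449) = 2.714 servings → $4.21.
quinoa + carrots: intersection lies outside the first quadrant.
quinoa + tempeh: the both-tight solution has a negative serving — not a feasible corner.
carrots + tempeh with both targets exact would need a negative amount; discard.
The minimum over all feasible corners is $4.21.

$4.21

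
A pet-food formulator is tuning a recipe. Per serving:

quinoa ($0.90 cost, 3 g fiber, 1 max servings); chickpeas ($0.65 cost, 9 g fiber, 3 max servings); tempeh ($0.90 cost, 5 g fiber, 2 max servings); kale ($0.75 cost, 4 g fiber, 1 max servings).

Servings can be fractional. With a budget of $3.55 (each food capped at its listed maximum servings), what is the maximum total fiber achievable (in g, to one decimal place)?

35.9 g

Fiber per dollar: chickpeas 13.85, tempeh 5.556, kale 5.333, quinoa 3.333.
Take 3 servings of chickpeas: spends $1.95, +27.0 g fiber (running total 27.0 g).
Take 1.778 servings of tempeh: spends $1.60, +8.9 g fiber (running total 35.9 g).
Greedy by best ratio exhausts the cost allowance optimally: 35.9 g.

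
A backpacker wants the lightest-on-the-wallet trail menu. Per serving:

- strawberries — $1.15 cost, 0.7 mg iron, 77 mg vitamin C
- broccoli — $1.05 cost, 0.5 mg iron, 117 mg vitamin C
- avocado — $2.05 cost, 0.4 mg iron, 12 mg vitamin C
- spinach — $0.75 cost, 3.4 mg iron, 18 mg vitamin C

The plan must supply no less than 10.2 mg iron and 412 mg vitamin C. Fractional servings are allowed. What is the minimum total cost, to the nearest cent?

$5.19

Minimising a linear cost over {iron ≥ 10.2, vitamin C ≥ 412, servings ≥ 0} — the optimum is at a vertex, using one or two foods.
strawberries only: max(10.2/0.7, 412/77) = 14.57 servings → $16.76.
broccoli only: max(10.2/0.5, 412/117) = 20.4 servings → $21.42.
avocado only: max(10.2/0.4, 412/12) = 34.33 servings → $70.38.
spinach only: max(10.2/3.4, 412/18) = 22.89 servings → $17.17.
strawberries + broccoli: the both-tight solution has a negative serving — not a feasible corner.
strawberries + avocado with both tight: 1.893 servings and 22.19 servings → $47.66.
strawberries + spinach with both tight: 4.884 servings and 1.994 servings → $7.11.
broccoli + avocado with both tight: 1.039 servings and 24.2 servings → $50.70.
broccoli + spinach with both tight: 3.131 servings and 2.54 servings → $5.19.
avocado + spinach with both targets exact would need a negative amount; discard.
The minimum over all feasible corners is $5.19.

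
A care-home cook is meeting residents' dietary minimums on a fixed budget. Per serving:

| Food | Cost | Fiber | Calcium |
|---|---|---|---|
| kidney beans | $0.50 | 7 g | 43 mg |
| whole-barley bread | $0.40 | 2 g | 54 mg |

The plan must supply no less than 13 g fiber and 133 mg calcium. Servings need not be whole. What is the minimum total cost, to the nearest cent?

$1.26

Check every corner: each single food scaled to meet both minima, and each pair solved so both constraints bind.
kidney beans only: max(13/7, 133/43) = 3.093 servings → $1.55.
whole-barley bread only: max(13/2, 133/54) = 6.5 servings → $2.60.
kidney beans + whole-barley bread with both tight: 1.493 servings and 1.274 servings → $1.26.
The minimum over all feasible corners is $1.26.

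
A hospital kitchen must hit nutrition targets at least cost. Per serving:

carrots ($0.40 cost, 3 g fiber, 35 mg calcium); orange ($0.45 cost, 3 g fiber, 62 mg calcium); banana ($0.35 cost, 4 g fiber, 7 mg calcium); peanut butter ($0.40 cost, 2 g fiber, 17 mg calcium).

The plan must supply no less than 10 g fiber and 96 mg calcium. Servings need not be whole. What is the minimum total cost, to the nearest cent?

Compare the cost at each extreme point of the feasible region.
carrots only: max(10/3, 96/35) = 3.333 servings → $1.33.
orange only: max(10/3, 96/62) = 3.333 servings → $1.50.
banana only: max(10/4, 96/7) = 13.71 servings → $4.80.
peanut butter only: max(10/2, 96/17) = 5.647 servings → $2.26.
carrots + orange: intersection lies outside the first quadrant.
carrots + banana with both tight: 2.639 servings and 0.521 servings → $1.24.
carrots + peanut butter with both tight: 1.158 servings and 3.263 servings → $1.77.
orange + banana with both tight: 1.383 servings and 1.463 servings → $1.13.
orange + peanut butter with both tight: 0.3014 servings and 4.548 servings → $1.95.
banana + peanut butter with both targets exact would need a negative amount; discard.
The minimum over all feasible corners is $1.13.

$1.13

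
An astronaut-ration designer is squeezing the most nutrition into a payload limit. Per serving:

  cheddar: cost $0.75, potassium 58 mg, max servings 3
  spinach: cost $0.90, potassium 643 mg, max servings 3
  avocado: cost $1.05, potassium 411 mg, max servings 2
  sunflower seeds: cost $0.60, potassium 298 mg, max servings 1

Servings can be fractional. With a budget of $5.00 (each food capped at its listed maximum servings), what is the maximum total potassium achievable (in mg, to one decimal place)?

Potassium per dollar: spinach 714.4, sunflower seeds 496.7, avocado 391.4, cheddar 77.33.
Take 3 servings of spinach: spends $2.70, +1929.0 mg potassium (running total 1929.0 mg).
Take 1 serving of sunflower seeds: spends $0.60, +298.0 mg potassium (running total 2227.0 mg).
Take 1.619 servings of avocado: spends $1.70, +665.4 mg potassium (running total 2892.4 mg).
Filling greedily by potassium-per-dollar is optimal for one linear limit, giving 2892.4 mg.

2892.4 mg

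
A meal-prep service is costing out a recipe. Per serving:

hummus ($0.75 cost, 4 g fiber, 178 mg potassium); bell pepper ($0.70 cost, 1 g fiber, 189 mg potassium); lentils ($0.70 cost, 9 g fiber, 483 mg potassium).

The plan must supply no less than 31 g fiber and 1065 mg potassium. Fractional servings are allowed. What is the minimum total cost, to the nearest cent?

At the optimum either one food covers both requirements or two foods hit both targets exactly; no other combination can be cheaper.
hummus only: max(31/4, 1065/178) = 7.75 servings → $5.81.
bell pepper only: max(31/1, 1065/189) = 31 servings → $21.70.
lentils only: max(31/9, 1065/483) = 3.444 servings → $2.41.
hummus + bell pepper with both targets exact would need a negative amount; discard.
hummus + lentils: the both-tight solution has a negative serving — not a feasible corner.
bell pepper + lentils: intersection lies outside the first quadrant.
So the least-cost plan costs $2.41.

$2.41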